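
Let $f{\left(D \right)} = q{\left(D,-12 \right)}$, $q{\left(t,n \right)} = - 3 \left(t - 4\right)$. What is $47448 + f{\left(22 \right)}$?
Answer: $47394$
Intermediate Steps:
$q{\left(t,n \right)} = 12 - 3 t$ ($q{\left(t,n \right)} = - 3 \left(-4 + t\right) = 12 - 3 t$)
$f{\left(D \right)} = 12 - 3 D$
$47448 + f{\left(22 \right)} = 47448 + \left(12 - 66\right) = 47448 - 54 = 47394$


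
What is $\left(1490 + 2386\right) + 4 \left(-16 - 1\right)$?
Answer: $3808$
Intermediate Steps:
$\left(1490 + 2386\right) + 4 \left(-16 - 1\right) = 3876 + 4 \left(-17\right) = 3876 - 68 = 3808$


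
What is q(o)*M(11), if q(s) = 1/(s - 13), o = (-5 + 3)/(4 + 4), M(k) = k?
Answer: -44/53 ≈ -0.83019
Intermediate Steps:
o = -¼ (o = -2/8 = -2*⅛ = -¼ ≈ -0.25000)
q(s) = 1/(-13 + s)
q(o)*M(11) = 11/(-13 - ¼) = 11/(-53/4) = -4/53*11 = -44/53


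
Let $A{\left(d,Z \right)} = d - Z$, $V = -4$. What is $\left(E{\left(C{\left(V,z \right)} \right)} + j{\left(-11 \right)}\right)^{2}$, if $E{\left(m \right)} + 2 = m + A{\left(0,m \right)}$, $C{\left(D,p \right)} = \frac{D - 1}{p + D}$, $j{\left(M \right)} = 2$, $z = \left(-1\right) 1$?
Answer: $0$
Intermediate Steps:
$z = -1$
$C{\left(D,p \right)} = \frac{-1 + D}{D + p}$
$E{\left(m \right)} = -2$ ($E{\left(m \right)} = -2 + \left(m + \left(0 - m\right)\right) = -2 + \left(m - m\right) = -2 + 0 = -2$)
$\left(E{\left(C{\left(V,z \right)} \right)} + j{\left(-11 \right)}\right)^{2} = \left(-2 + 2\right)^{2} = 0^{2} = 0$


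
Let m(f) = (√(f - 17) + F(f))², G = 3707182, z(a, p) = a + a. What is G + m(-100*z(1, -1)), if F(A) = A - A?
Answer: 3706965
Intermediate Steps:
z(a, p) = 2*a
F(A) = 0
m(f) = -17 + f (m(f) = (√(f - 17) + 0)² = (√(-17 + f) + 0)² = (√(-17 + f))² = -17 + f)
G + m(-100*z(1, -1)) = 3707182 + (-17 - 200) = 3707182 - 217 = 3706965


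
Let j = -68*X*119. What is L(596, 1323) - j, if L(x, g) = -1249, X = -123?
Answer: -996565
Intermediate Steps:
j = 995316 (j = -68*(-123)*119 = 8364*119 = 995316)
L(596, 1323) - j = -1249 - 1*995316 = -1249 - 995316 = -996565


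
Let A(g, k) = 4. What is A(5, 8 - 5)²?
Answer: 16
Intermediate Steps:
A(5, 8 - 5)² = 4² = 16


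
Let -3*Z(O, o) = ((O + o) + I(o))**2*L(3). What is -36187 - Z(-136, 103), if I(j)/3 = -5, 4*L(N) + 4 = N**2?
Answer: -35227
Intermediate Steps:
L(N) = -1 + N**2/4
I(j) = -15 (I(j) = 3*(-5) = -15)
Z(O, o) = -5*(-15 + O + o)**2/12 (Z(O, o) = -((O + o) - 15)**2*(-1 + (1/4)*3**2)/3 = -(-15 + O + o)**2*(-1 + (1/4)*9)/3 = -(-15 + O + o)**2*(-1 + 9/4)/3 = -(-15 + O + o)**2*5/(3*4) = -5*(-15 + O + o)**2/12)
-36187 - Z(-136, 103) = -36187 - (-5)*(-15 - 136 + 103)**2/12 = -36187 - (-5)*(-48)**2/12 = -36187 - (-5)*2304/12 = -36187 - 1*(-960) = -36187 + 960 = -35227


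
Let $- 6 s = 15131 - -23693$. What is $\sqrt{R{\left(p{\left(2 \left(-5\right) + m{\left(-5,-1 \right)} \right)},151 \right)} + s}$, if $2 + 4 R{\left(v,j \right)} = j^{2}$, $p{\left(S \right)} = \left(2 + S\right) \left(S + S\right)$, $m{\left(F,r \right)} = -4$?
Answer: $\frac{29 i \sqrt{33}}{6} \approx 27.765 i$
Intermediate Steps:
$p{\left(S \right)} = 2 S \left(2 + S\right)$ ($p{\left(S \right)} = \left(2 + S\right) 2 S = 2 S \left(2 + S\right)$)
$R{\left(v,j \right)} = - \frac{1}{2} + \frac{j^{2}}{4}$
$s = - \frac{19412}{3}$ ($s = - \frac{15131 - -23693}{6} = - \frac{15131 + 23693}{6} = \left(- \frac{1}{6}\right) 38824 = - \frac{19412}{3} \approx -6470.7$)
$\sqrt{R{\left(p{\left(2 \left(-5\right) + m{\left(-5,-1 \right)} \right)},151 \right)} + s} = \sqrt{\left(- \frac{1}{2} + \frac{151^{2}}{4}\right) - \frac{19412}{3}} = \sqrt{\left(- \frac{1}{2} + \frac{1}{4} \cdot 22801\right) - \frac{19412}{3}} = \sqrt{\left(- \frac{1}{2} + \frac{22801}{4}\right) - \frac{19412}{3}} = \sqrt{\frac{22799}{4} - \frac{19412}{3}} = \sqrt{- \frac{9251}{12}} = \frac{29 i \sqrt{33}}{6}$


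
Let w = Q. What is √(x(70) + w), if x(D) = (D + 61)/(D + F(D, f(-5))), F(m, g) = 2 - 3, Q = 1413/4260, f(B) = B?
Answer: √5352622905/48990 ≈ 1.4934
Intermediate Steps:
Q = 471/1420 (Q = 1413*(1/4260) = 471/1420 ≈ 0.33169)
F(m, g) = -1
w = 471/1420 ≈ 0.33169
x(D) = (61 + D)/(-1 + D) (x(D) = (D + 61)/(D - 1) = (61 + D)/(-1 + D))
√(x(70) + w) = √((61 + 70)/(-1 + 70) + 471/1420) = √(131/69 + 471/1420) = √(218519/97980) = √5352622905/48990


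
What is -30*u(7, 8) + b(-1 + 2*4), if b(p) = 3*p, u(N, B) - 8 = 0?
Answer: -219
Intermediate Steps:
u(N, B) = 8 (u(N, B) = 8 + 0 = 8)
-30*u(7, 8) + b(-1 + 2*4) = -30*8 + 3*(-1 + 2*4) = -240 + 3*(-1 + 8) = -240 + 3*7 = -240 + 21 = -219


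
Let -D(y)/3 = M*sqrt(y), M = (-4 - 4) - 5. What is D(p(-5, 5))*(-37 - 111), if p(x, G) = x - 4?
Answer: -17316*I ≈ -17316.0*I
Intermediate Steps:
M = -13 (M = -8 - 5 = -13)
p(x, G) = -4 + x
D(y) = 39*sqrt(y) (D(y) = -(-39)*sqrt(y) = 39*sqrt(y))
D(p(-5, 5))*(-37 - 111) = (39*sqrt(-4 - 5))*(-37 - 111) = (39*sqrt(-9))*(-148) = (39*(3*I))*(-148) = (117*I)*(-148) = -17316*I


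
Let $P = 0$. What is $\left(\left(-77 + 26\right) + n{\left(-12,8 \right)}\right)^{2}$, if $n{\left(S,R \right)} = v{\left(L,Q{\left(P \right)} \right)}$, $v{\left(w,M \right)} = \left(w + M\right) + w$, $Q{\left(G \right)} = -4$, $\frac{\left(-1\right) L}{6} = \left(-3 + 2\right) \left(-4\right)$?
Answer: $10609$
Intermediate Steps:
$L = -24$ ($L = - 6 \left(-3 + 2\right) \left(-4\right) = - 6 \left(\left(-1\right) \left(-4\right)\right) = \left(-6\right) 4 = -24$)
$v{\left(w,M \right)} = M + 2 w$ ($v{\left(w,M \right)} = \left(M + w\right) + w = M + 2 w$)
$n{\left(S,R \right)} = -52$ ($n{\left(S,R \right)} = -4 + 2 \left(-24\right) = -4 - 48 = -52$)
$\left(\left(-77 + 26\right) + n{\left(-12,8 \right)}\right)^{2} = \left(\left(-77 + 26\right) - 52\right)^{2} = \left(-51 - 52\right)^{2} = \left(-103\right)^{2} = 10609$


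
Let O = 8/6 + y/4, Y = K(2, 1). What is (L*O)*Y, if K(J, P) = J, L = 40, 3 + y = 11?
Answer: 800/3 ≈ 266.67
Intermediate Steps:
y = 8 (y = -3 + 11 = 8)
Y = 2
O = 10/3 (O = 8/6 + 8/4 = 8*(⅙) + 8*(¼) = 4/3 + 2 = 10/3 ≈ 3.3333)
(L*O)*Y = (40*(10/3))*2 = (400/3)*2 = 800/3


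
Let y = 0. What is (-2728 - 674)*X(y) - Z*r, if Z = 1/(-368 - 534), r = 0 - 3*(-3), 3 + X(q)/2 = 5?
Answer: -12274407/902 ≈ -13608.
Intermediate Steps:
X(q) = 4 (X(q) = -6 + 2*5 = -6 + 10 = 4)
r = 9 (r = 0 + 9 = 9)
Z = -1/902 (Z = 1/(-902) = -1/902 ≈ -0.0011086)
(-2728 - 674)*X(y) - Z*r = (-2728 - 674)*4 - (-1)*9/902 = -3402*4 - 1*(-9/902) = -13608 + 9/902 = -12274407/902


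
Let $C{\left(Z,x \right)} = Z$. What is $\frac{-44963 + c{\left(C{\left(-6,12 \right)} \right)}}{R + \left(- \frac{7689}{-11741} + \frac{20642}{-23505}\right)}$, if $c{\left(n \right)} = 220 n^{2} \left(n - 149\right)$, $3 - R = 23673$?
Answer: $\frac{351192017111415}{6532323720127} \approx 53.762$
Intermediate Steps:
$R = -23670$ ($R = 3 - 23673 = -23670$)
$c{\left(n \right)} = 220 n^{2} \left(-149 + n\right)$
$\frac{-44963 + c{\left(C{\left(-6,12 \right)} \right)}}{R + \left(- \frac{7689}{-11741} + \frac{20642}{-23505}\right)} = \frac{-44963 + 220 \left(-6\right)^{2} \left(-149 - 6\right)}{-23670 + \left(- \frac{7689}{-11741} + \frac{20642}{-23505}\right)} = \frac{-44963 + 220 \cdot 36 \left(-155\right)}{-23670 + \left(\left(-7689\right) \left(- \frac{1}{11741}\right) + 20642 \left(- \frac{1}{23505}\right)\right)} = \frac{-44963 - 1227600}{-23670 + \left(\frac{7689}{11741} - \frac{20642}{23505}\right)} = - \frac{1272563}{-23670 - \frac{61627777}{275972205}} = - \frac{1272563}{- \frac{6532323720127}{275972205}} = \left(-1272563\right) \left(- \frac{275972205}{6532323720127}\right) = \frac{351192017111415}{6532323720127}$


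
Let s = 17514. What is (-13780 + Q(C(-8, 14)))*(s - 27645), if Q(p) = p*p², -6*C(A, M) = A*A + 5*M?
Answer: 2272123271/9 ≈ 2.5246e+8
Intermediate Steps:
C(A, M) = -5*M/6 - A²/6 (C(A, M) = -(A*A + 5*M)/6 = -(A² + 5*M)/6 = -5*M/6 - A²/6)
Q(p) = p³
(-13780 + Q(C(-8, 14)))*(s - 27645) = (-13780 + (-⅚*14 - ⅙*(-8)²)³)*(17514 - 27645) = (-13780 + (-35/3 - ⅙*64)³)*(-10131) = (-13780 + (-35/3 - 32/3)³)*(-10131) = (-13780 + (-67/3)³)*(-10131) = (-13780 - 300763/27)*(-10131) = -672823/27*(-10131) = 2272123271/9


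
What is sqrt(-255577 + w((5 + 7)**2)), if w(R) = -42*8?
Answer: I*sqrt(255913) ≈ 505.88*I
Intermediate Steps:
w(R) = -336
sqrt(-255577 + w((5 + 7)**2)) = sqrt(-255577 - 336) = sqrt(-255913) = I*sqrt(255913)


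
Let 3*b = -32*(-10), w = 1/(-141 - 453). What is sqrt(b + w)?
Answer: sqrt(4181694)/198 ≈ 10.328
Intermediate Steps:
w = -1/594 (w = 1/(-594) = -1/594 ≈ -0.0016835)
b = 320/3 (b = (-32*(-10))/3 = (1/3)*320 = 320/3 ≈ 106.67)
sqrt(b + w) = sqrt(320/3 - 1/594) = sqrt(63359/594) = sqrt(4181694)/198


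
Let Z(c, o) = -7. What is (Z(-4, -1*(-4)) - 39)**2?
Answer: 2116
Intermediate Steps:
(Z(-4, -1*(-4)) - 39)**2 = (-7 - 39)**2 = (-46)**2 = 2116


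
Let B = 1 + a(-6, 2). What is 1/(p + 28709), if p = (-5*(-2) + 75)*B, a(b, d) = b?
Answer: 1/28284 ≈ 3.5356e-5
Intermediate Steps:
B = -5 (B = 1 - 6 = -5)
p = -425 (p = (-5*(-2) + 75)*(-5) = (10 + 75)*(-5) = 85*(-5) = -425)
1/(p + 28709) = 1/(-425 + 28709) = 1/28284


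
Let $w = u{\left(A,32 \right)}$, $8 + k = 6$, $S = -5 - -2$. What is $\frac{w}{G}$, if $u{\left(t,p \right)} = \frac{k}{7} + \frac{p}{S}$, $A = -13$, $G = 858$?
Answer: $- \frac{115}{9009} \approx -0.012765$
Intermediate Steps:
$S = -3$ ($S = -5 + 2 = -3$)
$k = -2$ ($k = -8 + 6 = -2$)
$u{\left(t,p \right)} = - \frac{2}{7} - \frac{p}{3}$ ($u{\left(t,p \right)} = - \frac{2}{7} + \frac{p}{-3} = \left(-2\right) \frac{1}{7} + p \left(- \frac{1}{3}\right) = - \frac{2}{7} - \frac{p}{3}$)
$w = - \frac{230}{21}$ ($w = - \frac{2}{7} - \frac{32}{3} = - \frac{230}{21} \approx -10.952$)
$\frac{w}{G} = - \frac{230}{21 \cdot 858} = \left(- \frac{230}{21}\right) \frac{1}{858} = - \frac{115}{9009}$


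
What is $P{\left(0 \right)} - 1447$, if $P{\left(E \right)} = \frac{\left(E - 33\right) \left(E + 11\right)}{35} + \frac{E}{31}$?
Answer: $- \frac{51008}{35} \approx -1457.4$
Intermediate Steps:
$P{\left(E \right)} = \frac{E}{31} + \frac{\left(-33 + E\right) \left(11 + E\right)}{35}$ ($P{\left(E \right)} = \left(-33 + E\right) \left(11 + E\right) \frac{1}{35} + E \frac{1}{31} = \frac{\left(-33 + E\right) \left(11 + E\right)}{35} + \frac{E}{31} = \frac{E}{31} + \frac{\left(-33 + E\right) \left(11 + E\right)}{35}$)
$P{\left(0 \right)} - 1447 = \left(- \frac{363}{35} - 0 + \frac{0^{2}}{35}\right) - 1447 = \left(- \frac{363}{35} + 0 + \frac{1}{35} \cdot 0\right) - 1447 = \left(- \frac{363}{35} + 0 + 0\right) - 1447 = - \frac{363}{35} - 1447 = - \frac{51008}{35}$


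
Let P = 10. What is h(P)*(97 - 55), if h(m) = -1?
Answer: -42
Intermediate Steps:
h(P)*(97 - 55) = -(97 - 55) = -1*42 = -42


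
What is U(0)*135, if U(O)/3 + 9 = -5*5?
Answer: -13770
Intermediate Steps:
U(O) = -102 (U(O) = -27 + 3*(-5*5) = -27 + 3*(-25) = -27 - 75 = -102)
U(0)*135 = -102*135 = -13770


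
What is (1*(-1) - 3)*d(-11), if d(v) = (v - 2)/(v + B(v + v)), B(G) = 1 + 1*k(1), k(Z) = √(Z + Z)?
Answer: -260/49 - 26*√2/49 ≈ -6.0565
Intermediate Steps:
k(Z) = √2*√Z (k(Z) = √(2*Z) = √2*√Z)
B(G) = 1 + √2 (B(G) = 1 + 1*(√2*√1) = 1 + 1*(√2*1) = 1 + 1*√2 = 1 + √2)
d(v) = (-2 + v)/(1 + v + √2) (d(v) = (v - 2)/(v + (1 + √2)) = (-2 + v)/(1 + v + √2))
(1*(-1) - 3)*d(-11) = (1*(-1) - 3)*((-2 - 11)/(1 - 11 + √2)) = (-1 - 3)*(-13/(-10 + √2)) = -(-52)/(-10 + √2) = 52/(-10 + √2)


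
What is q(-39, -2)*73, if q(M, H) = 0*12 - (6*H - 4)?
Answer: 1168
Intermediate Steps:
q(M, H) = 4 - 6*H (q(M, H) = 0 - (-4 + 6*H) = 0 + (4 - 6*H) = 4 - 6*H)
q(-39, -2)*73 = (4 - 6*(-2))*73 = (4 + 12)*73 = 16*73 = 1168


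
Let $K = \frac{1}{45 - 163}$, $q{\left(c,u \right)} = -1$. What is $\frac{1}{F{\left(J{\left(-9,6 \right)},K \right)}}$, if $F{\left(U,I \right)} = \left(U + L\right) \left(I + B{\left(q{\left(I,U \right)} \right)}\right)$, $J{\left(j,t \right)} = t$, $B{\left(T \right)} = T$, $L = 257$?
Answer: $- \frac{118}{31297} \approx -0.0037703$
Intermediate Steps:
$K = - \frac{1}{118}$ ($K = \frac{1}{-118} = - \frac{1}{118} \approx -0.0084746$)
$F{\left(U,I \right)} = \left(-1 + I\right) \left(257 + U\right)$ ($F{\left(U,I \right)} = \left(U + 257\right) \left(I - 1\right) = \left(257 + U\right) \left(-1 + I\right) = \left(-1 + I\right) \left(257 + U\right)$)
$\frac{1}{F{\left(J{\left(-9,6 \right)},K \right)}} = \frac{1}{-257 - 6 + 257 \left(- \frac{1}{118}\right) - \frac{3}{59}} = \frac{1}{-257 - 6 - \frac{257}{118} - \frac{3}{59}} = \frac{1}{- \frac{31297}{118}} = - \frac{118}{31297}$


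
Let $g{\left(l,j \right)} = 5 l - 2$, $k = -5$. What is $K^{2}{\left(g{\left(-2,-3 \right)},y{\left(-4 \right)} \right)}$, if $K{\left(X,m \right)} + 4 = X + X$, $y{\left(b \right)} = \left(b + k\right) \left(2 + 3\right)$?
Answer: $784$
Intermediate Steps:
$g{\left(l,j \right)} = -2 + 5 l$
$y{\left(b \right)} = -25 + 5 b$ ($y{\left(b \right)} = \left(b - 5\right) \left(2 + 3\right) = \left(-5 + b\right) 5 = -25 + 5 b$)
$K{\left(X,m \right)} = -4 + 2 X$ ($K{\left(X,m \right)} = -4 + \left(X + X\right) = -4 + 2 X$)
$K^{2}{\left(g{\left(-2,-3 \right)},y{\left(-4 \right)} \right)} = \left(-4 + 2 \left(-2 + 5 \left(-2\right)\right)\right)^{2} = \left(-4 + 2 \left(-2 - 10\right)\right)^{2} = \left(-4 + 2 \left(-12\right)\right)^{2} = \left(-4 - 24\right)^{2} = \left(-28\right)^{2} = 784$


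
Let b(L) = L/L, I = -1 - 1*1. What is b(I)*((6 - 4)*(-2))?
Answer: -4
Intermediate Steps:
I = -2 (I = -1 - 1 = -2)
b(L) = 1
b(I)*((6 - 4)*(-2)) = 1*((6 - 4)*(-2)) = 1*(2*(-2)) = 1*(-4) = -4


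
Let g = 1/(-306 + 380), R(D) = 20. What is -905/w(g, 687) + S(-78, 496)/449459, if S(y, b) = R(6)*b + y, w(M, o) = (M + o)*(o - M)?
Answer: 23209251152586/1161627793636537 ≈ 0.019980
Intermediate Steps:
g = 1/74 ≈ 0.013514
S(y, b) = y + 20*b (S(y, b) = 20*b + y = y + 20*b)
-905/w(g, 687) + S(-78, 496)/449459 = -905/(687² - (1/74)²) + (-78 + 20*496)/449459 = -905/(471969 - 1*1/5476) + (-78 + 9920)*(1/449459) = -905/(471969 - 1/5476) + 9842*(1/449459) = -905/2584502243/5476 + 9842/449459 = -905*5476/2584502243 + 9842/449459 = -4955780/2584502243 + 9842/449459 = 23209251152586/1161627793636537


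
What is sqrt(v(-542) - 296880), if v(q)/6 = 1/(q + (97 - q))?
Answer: 3*I*sqrt(310371482)/97 ≈ 544.87*I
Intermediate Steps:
v(q) = 6/97 (v(q) = 6/(q + (97 - q)) = 6/97)
sqrt(v(-542) - 296880) = sqrt(6/97 - 296880) = sqrt(-28797354/97) = 3*I*sqrt(310371482)/97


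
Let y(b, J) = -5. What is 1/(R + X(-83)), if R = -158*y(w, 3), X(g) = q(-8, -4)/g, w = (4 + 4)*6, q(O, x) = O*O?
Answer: 83/65506 ≈ 0.0012671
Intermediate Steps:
q(O, x) = O²
w = 48 (w = 8*6 = 48)
X(g) = 64/g (X(g) = (-8)²/g = 64/g)
R = 790 (R = -158*(-5) = 790)
1/(R + X(-83)) = 1/(790 + 64/(-83)) = 1/(790 + 64*(-1/83)) = 1/(790 - 64/83) = 1/(65506/83) = 83/65506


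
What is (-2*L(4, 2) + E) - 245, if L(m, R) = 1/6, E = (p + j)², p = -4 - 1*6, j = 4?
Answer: -628/3 ≈ -209.33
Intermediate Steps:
p = -10 (p = -4 - 6 = -10)
E = 36 (E = (-10 + 4)² = (-6)² = 36)
L(m, R) = ⅙
(-2*L(4, 2) + E) - 245 = (-2*⅙ + 36) - 245 = (-⅓ + 36) - 245 = 107/3 - 245 = -628/3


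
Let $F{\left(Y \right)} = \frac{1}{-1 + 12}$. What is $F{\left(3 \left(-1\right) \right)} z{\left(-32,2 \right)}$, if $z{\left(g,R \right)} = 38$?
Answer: $\frac{38}{11} \approx 3.4545$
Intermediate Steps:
$F{\left(Y \right)} = \frac{1}{11}$
$F{\left(3 \left(-1\right) \right)} z{\left(-32,2 \right)} = \frac{1}{11} \cdot 38 = \frac{38}{11}$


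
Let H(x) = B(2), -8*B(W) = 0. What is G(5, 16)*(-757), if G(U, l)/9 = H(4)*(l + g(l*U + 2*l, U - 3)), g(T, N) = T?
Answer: 0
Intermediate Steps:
B(W) = 0 (B(W) = -⅛*0 = 0)
H(x) = 0
G(U, l) = 0 (G(U, l) = 9*(0*(l + (l*U + 2*l))) = 9*(0*(l + (U*l + 2*l))) = 9*(0*(l + (2*l + U*l))) = 9*(0*(3*l + U*l)) = 9*0 = 0)
G(5, 16)*(-757) = 0*(-757) = 0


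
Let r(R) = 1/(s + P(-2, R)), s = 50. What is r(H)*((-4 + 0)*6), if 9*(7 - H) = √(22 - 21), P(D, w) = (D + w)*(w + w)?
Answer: -972/4753 ≈ -0.20450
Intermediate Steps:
P(D, w) = 2*w*(D + w) (P(D, w) = (D + w)*(2*w) = 2*w*(D + w))
H = 62/9 (H = 7 - √(22 - 21)/9 = 7 - √1/9 = 7 - ⅑*1 = 7 - ⅑ = 62/9 ≈ 6.8889)
r(R) = 1/(50 + 2*R*(-2 + R))
r(H)*((-4 + 0)*6) = (1/(2*(25 + 62*(-2 + 62/9)/9)))*((-4 + 0)*6) = (1/(2*(25 + (62/9)*(44/9))))*(-4*6) = (1/(2*(25 + 2728/81)))*(-24) = (1/(2*(4753/81)))*(-24) = ((½)*(81/4753))*(-24) = (81/9506)*(-24) = -972/4753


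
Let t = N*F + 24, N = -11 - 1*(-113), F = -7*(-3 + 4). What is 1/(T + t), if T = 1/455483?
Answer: -455483/314283269 ≈ -0.0014493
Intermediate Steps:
F = -7 (F = -7*1 = -7)
N = 102 (N = -11 + 113 = 102)
t = -690 (t = 102*(-7) + 24 = -714 + 24 = -690)
T = 1/455483 ≈ 2.1955e-6
1/(T + t) = 1/(1/455483 - 690) = 1/(-314283269/455483) = -455483/314283269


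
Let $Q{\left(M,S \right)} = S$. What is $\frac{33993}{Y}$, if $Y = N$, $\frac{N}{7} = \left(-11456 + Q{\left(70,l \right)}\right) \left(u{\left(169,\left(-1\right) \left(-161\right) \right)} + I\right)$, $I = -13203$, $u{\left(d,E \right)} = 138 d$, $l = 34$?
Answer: $- \frac{11331}{269684842} \approx -4.2016 \cdot 10^{-5}$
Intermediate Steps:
$N = -809054526$ ($N = 7 \left(-11456 + 34\right) \left(138 \cdot 169 - 13203\right) = 7 \left(- 11422 \left(23322 - 13203\right)\right) = 7 \left(\left(-11422\right) 10119\right) = 7 \left(-115579218\right) = -809054526$)
$Y = -809054526$
$\frac{33993}{Y} = \frac{33993}{-809054526} = 33993 \left(- \frac{1}{809054526}\right) = - \frac{11331}{269684842}$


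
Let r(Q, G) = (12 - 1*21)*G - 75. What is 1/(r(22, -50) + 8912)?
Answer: 1/9287 ≈ 0.00010768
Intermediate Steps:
r(Q, G) = -75 - 9*G (r(Q, G) = (12 - 21)*G - 75 = -9*G - 75 = -75 - 9*G)
1/(r(22, -50) + 8912) = 1/((-75 - 9*(-50)) + 8912) = 1/((-75 + 450) + 8912) = 1/(375 + 8912) = 1/9287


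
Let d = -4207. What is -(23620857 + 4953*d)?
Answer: -2783586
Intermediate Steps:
-(23620857 + 4953*d) = -4953/(1/(4769 - 4207)) = -4953/(1/562) = -4953/1/562 = -4953*562 = -2783586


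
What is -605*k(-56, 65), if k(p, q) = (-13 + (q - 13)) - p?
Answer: -57475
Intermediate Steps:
k(p, q) = -26 + q - p (k(p, q) = (-13 + (-13 + q)) - p = (-26 + q) - p = -26 + q - p)
-605*k(-56, 65) = -605*(-26 + 65 - 1*(-56)) = -605*(-26 + 65 + 56) = -605*95 = -57475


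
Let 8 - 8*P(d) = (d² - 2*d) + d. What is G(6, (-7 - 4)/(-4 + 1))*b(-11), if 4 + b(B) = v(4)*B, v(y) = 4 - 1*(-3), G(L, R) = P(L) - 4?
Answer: 2187/4 ≈ 546.75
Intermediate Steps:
P(d) = 1 - d²/8 + d/8 (P(d) = 1 - ((d² - 2*d) + d)/8 = 1 - (d² - d)/8 = 1 + (-d²/8 + d/8) = 1 - d²/8 + d/8)
G(L, R) = -3 - L²/8 + L/8 (G(L, R) = (1 - L²/8 + L/8) - 4 = -3 - L²/8 + L/8)
v(y) = 7 (v(y) = 4 + 3 = 7)
b(B) = -4 + 7*B
G(6, (-7 - 4)/(-4 + 1))*b(-11) = (-3 - ⅛*6² + (⅛)*6)*(-4 + 7*(-11)) = (-3 - ⅛*36 + ¾)*(-4 - 77) = (-3 - 9/2 + ¾)*(-81) = -27/4*(-81) = 2187/4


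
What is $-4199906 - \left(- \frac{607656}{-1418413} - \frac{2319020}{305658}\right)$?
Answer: $- \frac{910431560970605756}{216774640377} \approx -4.1999 \cdot 10^{6}$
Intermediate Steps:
$-4199906 - \left(- \frac{607656}{-1418413} - \frac{2319020}{305658}\right) = -4199906 - \left(\left(-607656\right) \left(- \frac{1}{1418413}\right) - \frac{1159510}{152829}\right) = -4199906 - \left(\frac{607656}{1418413} - \frac{1159510}{152829}\right) = -4199906 - - \frac{1551796598806}{216774640377} = -4199906 + \frac{1551796598806}{216774640377} = - \frac{910431560970605756}{216774640377}$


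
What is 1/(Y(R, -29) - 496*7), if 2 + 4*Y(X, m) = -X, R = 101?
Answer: -4/13991 ≈ -0.00028590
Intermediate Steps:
Y(X, m) = -1/2 - X/4 (Y(X, m) = -1/2 + (-X)/4 = -1/2 - X/4)
1/(Y(R, -29) - 496*7) = 1/((-1/2 - 1/4*101) - 496*7) = 1/((-1/2 - 101/4) - 3472) = 1/(-103/4 - 3472) = 1/(-13991/4) = -4/13991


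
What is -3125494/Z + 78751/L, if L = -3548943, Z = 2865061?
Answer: -11317826471653/10167938180523 ≈ -1.1131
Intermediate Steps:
-3125494/Z + 78751/L = -3125494/2865061 + 78751/(-3548943) = -3125494*1/2865061 + 78751*(-1/3548943) = -3125494/2865061 - 78751/3548943 = -11317826471653/10167938180523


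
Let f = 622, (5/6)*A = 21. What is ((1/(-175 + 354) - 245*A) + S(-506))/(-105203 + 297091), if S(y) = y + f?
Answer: -1084381/34347952 ≈ -0.031570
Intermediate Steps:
A = 126/5 (A = (6/5)*21 = 126/5 ≈ 25.200)
S(y) = 622 + y (S(y) = y + 622 = 622 + y)
((1/(-175 + 354) - 245*A) + S(-506))/(-105203 + 297091) = ((1/(-175 + 354) - 245*126/5) + (622 - 506))/(-105203 + 297091) = ((1/179 - 6174) + 116)/191888 = ((1/179 - 6174) + 116)*(1/191888) = (-1105145/179 + 116)*(1/191888) = -1084381/179*1/191888 = -1084381/34347952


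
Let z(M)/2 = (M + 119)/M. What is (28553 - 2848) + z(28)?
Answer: 51431/2 ≈ 25716.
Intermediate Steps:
z(M) = 2*(119 + M)/M (z(M) = 2*((M + 119)/M) = 2*((119 + M)/M) = 2*(119 + M)/M)
(28553 - 2848) + z(28) = (28553 - 2848) + (2 + 238/28) = 25705 + (2 + 238*(1/28)) = 25705 + (2 + 17/2) = 25705 + 21/2 = 51431/2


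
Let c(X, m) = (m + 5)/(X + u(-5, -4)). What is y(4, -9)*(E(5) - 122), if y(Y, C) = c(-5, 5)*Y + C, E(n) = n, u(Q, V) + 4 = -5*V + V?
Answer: 2691/7 ≈ 384.43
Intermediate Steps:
u(Q, V) = -4 - 4*V (u(Q, V) = -4 + (-5*V + V) = -4 - 4*V)
c(X, m) = (5 + m)/(12 + X) (c(X, m) = (m + 5)/(X + (-4 - 4*(-4))) = (5 + m)/(X + (-4 + 16)) = (5 + m)/(X + 12) = (5 + m)/(12 + X))
y(Y, C) = C + 10*Y/7 (y(Y, C) = ((5 + 5)/(12 - 5))*Y + C = (10/7)*Y + C = ((1/7)*10)*Y + C = 10*Y/7 + C = C + 10*Y/7)
y(4, -9)*(E(5) - 122) = (-9 + (10/7)*4)*(5 - 122) = (-9 + 40/7)*(-117) = -23/7*(-117) = 2691/7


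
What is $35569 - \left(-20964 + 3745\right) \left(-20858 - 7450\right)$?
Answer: $-487399883$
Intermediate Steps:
$35569 - \left(-20964 + 3745\right) \left(-20858 - 7450\right) = 35569 - \left(-17219\right) \left(-28308\right) = 35569 - 487435452 = -487399883$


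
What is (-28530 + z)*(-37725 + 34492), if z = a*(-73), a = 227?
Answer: 145811533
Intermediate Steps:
z = -16571 (z = 227*(-73) = -16571)
(-28530 + z)*(-37725 + 34492) = (-28530 - 16571)*(-37725 + 34492) = -45101*(-3233) = 145811533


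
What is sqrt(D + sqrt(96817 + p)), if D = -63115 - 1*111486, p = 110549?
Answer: sqrt(-174601 + sqrt(207366)) ≈ 417.31*I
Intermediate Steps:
D = -174601 (D = -63115 - 111486 = -174601)
sqrt(D + sqrt(96817 + p)) = sqrt(-174601 + sqrt(96817 + 110549)) = sqrt(-174601 + sqrt(207366))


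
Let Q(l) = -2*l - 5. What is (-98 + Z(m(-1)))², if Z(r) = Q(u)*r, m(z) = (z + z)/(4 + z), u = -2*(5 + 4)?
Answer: 126736/9 ≈ 14082.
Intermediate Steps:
u = -18 (u = -2*9 = -18)
m(z) = 2*z/(4 + z) (m(z) = (2*z)/(4 + z) = 2*z/(4 + z))
Q(l) = -5 - 2*l
Z(r) = 31*r (Z(r) = (-5 - 2*(-18))*r = (-5 + 36)*r = 31*r)
(-98 + Z(m(-1)))² = (-98 + 31*(2*(-1)/(4 - 1)))² = (-98 + 31*(2*(-1)/3))² = (-98 + 31*(2*(-1)*(⅓)))² = (-98 + 31*(-⅔))² = (-98 - 62/3)² = (-356/3)² = 126736/9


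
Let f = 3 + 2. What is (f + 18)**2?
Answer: 529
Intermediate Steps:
f = 5
(f + 18)**2 = (5 + 18)**2 = 23**2 = 529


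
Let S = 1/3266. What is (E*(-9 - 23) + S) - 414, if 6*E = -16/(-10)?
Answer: -20699893/48990 ≈ -422.53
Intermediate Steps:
S = 1/3266 ≈ 0.00030618
E = 4/15 (E = (-16/(-10))/6 = (-16*(-⅒))/6 = (⅙)*(8/5) = 4/15 ≈ 0.26667)
(E*(-9 - 23) + S) - 414 = (4*(-9 - 23)/15 + 1/3266) - 414 = ((4/15)*(-32) + 1/3266) - 414 = (-128/15 + 1/3266) - 414 = -418033/48990 - 414 = -20699893/48990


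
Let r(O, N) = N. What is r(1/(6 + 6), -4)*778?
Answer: -3112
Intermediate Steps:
r(1/(6 + 6), -4)*778 = -4*778 = -3112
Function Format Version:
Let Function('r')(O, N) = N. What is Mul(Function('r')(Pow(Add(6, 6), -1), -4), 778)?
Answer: -3112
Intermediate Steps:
Mul(Function('r')(Pow(Add(6, 6), -1), -4), 778) = Mul(-4, 778) = -3112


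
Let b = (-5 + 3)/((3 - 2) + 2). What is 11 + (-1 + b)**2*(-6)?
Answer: -17/3 ≈ -5.6667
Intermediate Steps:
b = -2/3 (b = -2/(1 + 2) = -2/3 ≈ -0.66667)
11 + (-1 + b)**2*(-6) = 11 + (-1 - 2/3)**2*(-6) = 11 + (-5/3)**2*(-6) = 11 + (25/9)*(-6) = 11 - 50/3 = -17/3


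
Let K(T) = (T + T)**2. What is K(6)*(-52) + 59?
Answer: -7429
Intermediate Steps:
K(T) = 4*T**2 (K(T) = (2*T)**2 = 4*T**2)
K(6)*(-52) + 59 = (4*6**2)*(-52) + 59 = (4*36)*(-52) + 59 = 144*(-52) + 59 = -7488 + 59 = -7429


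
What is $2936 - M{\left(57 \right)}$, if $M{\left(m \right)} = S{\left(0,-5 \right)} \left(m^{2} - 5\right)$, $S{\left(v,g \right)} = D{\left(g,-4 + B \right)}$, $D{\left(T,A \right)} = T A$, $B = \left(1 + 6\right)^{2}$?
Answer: $732836$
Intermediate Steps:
$B = 49$ ($B = 7^{2} = 49$)
$D{\left(T,A \right)} = A T$
$S{\left(v,g \right)} = 45 g$ ($S{\left(v,g \right)} = \left(-4 + 49\right) g = 45 g$)
$M{\left(m \right)} = 1125 - 225 m^{2}$ ($M{\left(m \right)} = 45 \left(-5\right) \left(m^{2} - 5\right) = - 225 \left(-5 + m^{2}\right) = 1125 - 225 m^{2}$)
$2936 - M{\left(57 \right)} = 2936 - \left(1125 - 225 \cdot 57^{2}\right) = 2936 - \left(1125 - 731025\right) = 2936 - -729900 = 2936 + 729900 = 732836$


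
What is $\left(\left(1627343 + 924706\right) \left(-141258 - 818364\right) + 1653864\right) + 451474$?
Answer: $-2449000260140$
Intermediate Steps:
$\left(\left(1627343 + 924706\right) \left(-141258 - 818364\right) + 1653864\right) + 451474 = \left(2552049 \left(-959622\right) + 1653864\right) + 451474 = \left(-2449002365478 + 1653864\right) + 451474 = -2449000711614 + 451474 = -2449000260140$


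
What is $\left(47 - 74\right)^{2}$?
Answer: $729$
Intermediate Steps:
$\left(47 - 74\right)^{2} = \left(-27\right)^{2} = 729$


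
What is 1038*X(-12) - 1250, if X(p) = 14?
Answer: 13282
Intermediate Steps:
1038*X(-12) - 1250 = 1038*14 - 1250 = 14532 - 1250 = 13282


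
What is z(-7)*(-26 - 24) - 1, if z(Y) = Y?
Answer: 349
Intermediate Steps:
z(-7)*(-26 - 24) - 1 = -7*(-26 - 24) - 1 = -7*(-50) - 1 = 350 - 1 = 349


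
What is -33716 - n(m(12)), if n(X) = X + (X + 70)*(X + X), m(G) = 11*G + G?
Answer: -95492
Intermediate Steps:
m(G) = 12*G
n(X) = X + 2*X*(70 + X) (n(X) = X + (70 + X)*(2*X) = X + 2*X*(70 + X))
-33716 - n(m(12)) = -33716 - 12*12*(141 + 2*(12*12)) = -33716 - 144*(141 + 2*144) = -33716 - 144*(141 + 288) = -33716 - 144*429 = -33716 - 1*61776 = -33716 - 61776 = -95492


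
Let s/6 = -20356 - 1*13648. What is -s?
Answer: 204024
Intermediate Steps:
s = -204024 (s = 6*(-20356 - 1*13648) = 6*(-20356 - 13648) = 6*(-34004) = -204024)
-s = -1*(-204024) = 204024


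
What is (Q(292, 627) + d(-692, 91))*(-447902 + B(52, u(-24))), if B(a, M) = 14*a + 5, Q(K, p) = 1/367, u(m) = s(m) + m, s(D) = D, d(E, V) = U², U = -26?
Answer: -110939498717/367 ≈ -3.0229e+8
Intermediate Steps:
d(E, V) = 676 (d(E, V) = (-26)² = 676)
u(m) = 2*m (u(m) = m + m = 2*m)
Q(K, p) = 1/367
B(a, M) = 5 + 14*a
(Q(292, 627) + d(-692, 91))*(-447902 + B(52, u(-24))) = (1/367 + 676)*(-447902 + (5 + 14*52)) = 248093*(-447902 + (5 + 728))/367 = 248093*(-447902 + 733)/367 = (248093/367)*(-447169) = -110939498717/367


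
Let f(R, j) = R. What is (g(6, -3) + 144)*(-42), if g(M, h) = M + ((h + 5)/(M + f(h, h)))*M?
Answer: -6468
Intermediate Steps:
g(M, h) = M + M*(5 + h)/(M + h) (g(M, h) = M + ((h + 5)/(M + h))*M = M + ((5 + h)/(M + h))*M = M + M*(5 + h)/(M + h))
(g(6, -3) + 144)*(-42) = (6*(5 + 6 + 2*(-3))/(6 - 3) + 144)*(-42) = (6*(5 + 6 - 6)/3 + 144)*(-42) = (6*(⅓)*5 + 144)*(-42) = (10 + 144)*(-42) = 154*(-42) = -6468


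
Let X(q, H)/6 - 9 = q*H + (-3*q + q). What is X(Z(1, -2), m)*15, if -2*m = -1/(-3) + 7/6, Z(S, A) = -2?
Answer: 1305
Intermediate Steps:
m = -¾ (m = -(-1/(-3) + 7/6)/2 = -(-1*(-⅓) + 7*(⅙))/2 = -(⅓ + 7/6)/2 = -½*3/2 = -¾ ≈ -0.75000)
X(q, H) = 54 - 12*q + 6*H*q (X(q, H) = 54 + 6*(q*H + (-3*q + q)) = 54 + 6*(H*q - 2*q) = 54 + 6*(-2*q + H*q) = 54 + (-12*q + 6*H*q) = 54 - 12*q + 6*H*q)
X(Z(1, -2), m)*15 = (54 - 12*(-2) + 6*(-¾)*(-2))*15 = (54 + 24 + 9)*15 = 87*15 = 1305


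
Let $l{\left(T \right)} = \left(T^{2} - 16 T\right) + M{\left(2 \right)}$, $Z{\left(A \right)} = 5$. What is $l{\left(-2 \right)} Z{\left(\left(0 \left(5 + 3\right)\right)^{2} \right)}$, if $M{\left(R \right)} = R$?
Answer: $190$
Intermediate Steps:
$l{\left(T \right)} = 2 + T^{2} - 16 T$ ($l{\left(T \right)} = \left(T^{2} - 16 T\right) + 2 = 2 + T^{2} - 16 T$)
$l{\left(-2 \right)} Z{\left(\left(0 \left(5 + 3\right)\right)^{2} \right)} = \left(2 + \left(-2\right)^{2} - -32\right) 5 = \left(2 + 4 + 32\right) 5 = 38 \cdot 5 = 190$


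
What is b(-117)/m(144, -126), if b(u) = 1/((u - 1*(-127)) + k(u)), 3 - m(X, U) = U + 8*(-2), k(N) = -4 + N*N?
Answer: 1/1985775 ≈ 5.0358e-7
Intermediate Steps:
k(N) = -4 + N²
m(X, U) = 19 - U (m(X, U) = 3 - (U + 8*(-2)) = 3 - (U - 16) = 3 - (-16 + U) = 3 + (16 - U) = 19 - U)
b(u) = 1/(123 + u + u²) (b(u) = 1/((u - 1*(-127)) + (-4 + u²)) = 1/((u + 127) + (-4 + u²)) = 1/((127 + u) + (-4 + u²)) = 1/(123 + u + u²))
b(-117)/m(144, -126) = 1/((123 - 117 + (-117)²)*(19 - 1*(-126))) = 1/((123 - 117 + 13689)*(19 + 126)) = 1/(13695*145) = (1/13695)*(1/145) = 1/1985775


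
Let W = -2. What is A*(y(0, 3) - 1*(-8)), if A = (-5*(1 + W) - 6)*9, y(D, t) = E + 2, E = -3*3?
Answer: -9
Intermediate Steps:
E = -9
y(D, t) = -7 (y(D, t) = -9 + 2 = -7)
A = -9 (A = (-5*(1 - 2) - 6)*9 = (-5*(-1) - 6)*9 = (5 - 6)*9 = -1*9 = -9)
A*(y(0, 3) - 1*(-8)) = -9*(-7 - 1*(-8)) = -9*(-7 + 8) = -9*1 = -9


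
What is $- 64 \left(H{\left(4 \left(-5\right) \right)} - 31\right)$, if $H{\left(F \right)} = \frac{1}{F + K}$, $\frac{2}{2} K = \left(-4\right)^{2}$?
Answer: $2000$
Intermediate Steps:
$K = 16$ ($K = \left(-4\right)^{2} = 16$)
$H{\left(F \right)} = \frac{1}{16 + F}$ ($H{\left(F \right)} = \frac{1}{F + 16} = \frac{1}{16 + F}$)
$- 64 \left(H{\left(4 \left(-5\right) \right)} - 31\right) = - 64 \left(\frac{1}{16 + 4 \left(-5\right)} - 31\right) = - 64 \left(\frac{1}{16 - 20} - 31\right) = - 64 \left(\frac{1}{-4} - 31\right) = - 64 \left(- \frac{1}{4} - 31\right) = \left(-64\right) \left(- \frac{125}{4}\right) = 2000$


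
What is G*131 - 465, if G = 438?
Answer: 56913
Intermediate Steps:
G*131 - 465 = 438*131 - 465 = 57378 - 465 = 56913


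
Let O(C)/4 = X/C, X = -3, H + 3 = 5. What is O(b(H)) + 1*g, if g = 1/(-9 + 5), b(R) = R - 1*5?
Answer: 15/4 ≈ 3.7500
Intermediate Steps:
H = 2 (H = -3 + 5 = 2)
b(R) = -5 + R (b(R) = R - 5 = -5 + R)
O(C) = -12/C (O(C) = 4*(-3/C) = -12/C)
g = -1/4 (g = 1/(-4) = -1/4 ≈ -0.25000)
O(b(H)) + 1*g = -12/(-5 + 2) + 1*(-1/4) = -12/(-3) - 1/4 = -12*(-1/3) - 1/4 = 4 - 1/4 = 15/4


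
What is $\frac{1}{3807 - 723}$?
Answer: $\frac{1}{3084} \approx 0.00032425$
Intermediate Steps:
$\frac{1}{3807 - 723} = \frac{1}{3084}$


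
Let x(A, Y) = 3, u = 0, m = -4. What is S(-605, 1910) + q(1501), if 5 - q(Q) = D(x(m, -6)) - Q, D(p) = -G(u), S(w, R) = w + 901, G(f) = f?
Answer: 1802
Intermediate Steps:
S(w, R) = 901 + w
D(p) = 0 (D(p) = -1*0 = 0)
q(Q) = 5 + Q (q(Q) = 5 - (0 - Q) = 5 - (-1)*Q = 5 + Q)
S(-605, 1910) + q(1501) = (901 - 605) + (5 + 1501) = 296 + 1506 = 1802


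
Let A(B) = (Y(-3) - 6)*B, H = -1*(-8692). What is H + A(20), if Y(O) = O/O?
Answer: 8592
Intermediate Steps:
Y(O) = 1
H = 8692
A(B) = -5*B (A(B) = (1 - 6)*B = -5*B)
H + A(20) = 8692 - 5*20 = 8692 - 100 = 8592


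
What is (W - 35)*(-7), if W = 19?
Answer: 112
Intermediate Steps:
(W - 35)*(-7) = (19 - 35)*(-7) = -16*(-7) = 112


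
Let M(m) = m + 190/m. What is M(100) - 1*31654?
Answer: -315521/10 ≈ -31552.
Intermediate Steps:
M(100) - 1*31654 = (100 + 190/100) - 1*31654 = (100 + 190*(1/100)) - 31654 = (100 + 19/10) - 31654 = 1019/10 - 31654 = -315521/10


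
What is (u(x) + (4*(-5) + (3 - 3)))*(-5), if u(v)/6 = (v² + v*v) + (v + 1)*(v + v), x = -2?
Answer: -260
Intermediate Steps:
u(v) = 12*v² + 12*v*(1 + v) (u(v) = 6*((v² + v*v) + (v + 1)*(v + v)) = 6*((v² + v²) + (1 + v)*(2*v)) = 6*(2*v² + 2*v*(1 + v)) = 12*v² + 12*v*(1 + v))
(u(x) + (4*(-5) + (3 - 3)))*(-5) = (12*(-2)*(1 + 2*(-2)) + (4*(-5) + (3 - 3)))*(-5) = (12*(-2)*(1 - 4) + (-20 + 0))*(-5) = (12*(-2)*(-3) - 20)*(-5) = (72 - 20)*(-5) = 52*(-5) = -260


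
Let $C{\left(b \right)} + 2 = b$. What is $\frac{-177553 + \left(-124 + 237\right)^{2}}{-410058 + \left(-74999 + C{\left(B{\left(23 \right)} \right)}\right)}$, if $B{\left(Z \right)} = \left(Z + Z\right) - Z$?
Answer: $\frac{41196}{121259} \approx 0.33974$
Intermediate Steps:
$B{\left(Z \right)} = Z$ ($B{\left(Z \right)} = 2 Z - Z = Z$)
$C{\left(b \right)} = -2 + b$
$\frac{-177553 + \left(-124 + 237\right)^{2}}{-410058 + \left(-74999 + C{\left(B{\left(23 \right)} \right)}\right)} = \frac{-177553 + \left(-124 + 237\right)^{2}}{-410058 + \left(-74999 + \left(-2 + 23\right)\right)} = \frac{-177553 + 113^{2}}{-410058 + \left(-74999 + 21\right)} = \frac{-177553 + 12769}{-410058 - 74978} = - \frac{164784}{-485036} = \left(-164784\right) \left(- \frac{1}{485036}\right) = \frac{41196}{121259}$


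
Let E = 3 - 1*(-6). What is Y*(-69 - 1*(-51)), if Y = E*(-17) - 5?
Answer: 2844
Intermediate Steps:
E = 9 (E = 3 + 6 = 9)
Y = -158 (Y = 9*(-17) - 5 = -153 - 5 = -158)
Y*(-69 - 1*(-51)) = -158*(-69 - 1*(-51)) = -158*(-69 + 51) = -158*(-18) = 2844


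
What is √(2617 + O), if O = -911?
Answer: √1706 ≈ 41.304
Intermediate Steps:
√(2617 + O) = √(2617 - 911) = √1706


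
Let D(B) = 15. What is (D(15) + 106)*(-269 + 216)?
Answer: -6413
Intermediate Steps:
(D(15) + 106)*(-269 + 216) = (15 + 106)*(-269 + 216) = 121*(-53) = -6413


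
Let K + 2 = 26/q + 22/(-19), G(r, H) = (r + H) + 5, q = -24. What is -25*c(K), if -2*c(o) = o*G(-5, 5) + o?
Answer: -24175/76 ≈ -318.09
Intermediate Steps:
G(r, H) = 5 + H + r (G(r, H) = (H + r) + 5 = 5 + H + r)
K = -967/228 (K = -2 + (26/(-24) + 22/(-19)) = -2 + (26*(-1/24) + 22*(-1/19)) = -2 + (-13/12 - 22/19) = -2 - 511/228 = -967/228 ≈ -4.2412)
c(o) = -3*o (c(o) = -(o*(5 + 5 - 5) + o)/2 = -(o*5 + o)/2 = -(5*o + o)/2 = -3*o)
-25*c(K) = -(-75)*(-967)/228 = -25*967/76 = -24175/76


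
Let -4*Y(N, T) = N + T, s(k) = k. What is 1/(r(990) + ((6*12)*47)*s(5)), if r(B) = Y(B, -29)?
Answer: 4/66719 ≈ 5.9953e-5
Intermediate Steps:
Y(N, T) = -N/4 - T/4 (Y(N, T) = -(N + T)/4 = -N/4 - T/4)
r(B) = 29/4 - B/4 (r(B) = -B/4 - 1/4*(-29) = -B/4 + 29/4 = 29/4 - B/4)
1/(r(990) + ((6*12)*47)*s(5)) = 1/((29/4 - 1/4*990) + ((6*12)*47)*5) = 1/((29/4 - 495/2) + (72*47)*5) = 1/(-961/4 + 3384*5) = 1/(-961/4 + 16920) = 1/(66719/4) = 4/66719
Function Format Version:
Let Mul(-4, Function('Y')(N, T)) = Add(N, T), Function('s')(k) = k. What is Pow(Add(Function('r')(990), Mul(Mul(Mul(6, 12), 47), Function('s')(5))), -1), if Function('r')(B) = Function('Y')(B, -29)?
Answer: Rational(4, 66719) ≈ 5.9953e-5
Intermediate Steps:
Function('Y')(N, T) = Add(Mul(Rational(-1, 4), N), Mul(Rational(-1, 4), T)) (Function('Y')(N, T) = Mul(Rational(-1, 4), Add(N, T)) = Add(Mul(Rational(-1, 4), N), Mul(Rational(-1, 4), T)))
Function('r')(B) = Add(Rational(29, 4), Mul(Rational(-1, 4), B)) (Function('r')(B) = Add(Mul(Rational(-1, 4), B), Mul(Rational(-1, 4), -29)) = Add(Mul(Rational(-1, 4), B), Rational(29, 4)) = Add(Rational(29, 4), Mul(Rational(-1, 4), B)))
Pow(Add(Function('r')(990), Mul(Mul(Mul(6, 12), 47), Function('s')(5))), -1) = Pow(Add(Add(Rational(29, 4), Mul(Rational(-1, 4), 990)), Mul(Mul(Mul(6, 12), 47), 5)), -1) = Pow(Add(Add(Rational(29, 4), Rational(-495, 2)), Mul(Mul(72, 47), 5)), -1) = Pow(Add(Rational(-961, 4), Mul(3384, 5)), -1) = Pow(Add(Rational(-961, 4), 16920), -1) = Pow(Rational(66719, 4), -1) = Rational(4, 66719)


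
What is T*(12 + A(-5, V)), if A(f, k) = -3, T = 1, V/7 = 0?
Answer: 9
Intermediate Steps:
V = 0 (V = 7*0 = 0)
T*(12 + A(-5, V)) = 1*(12 - 3) = 1*9 = 9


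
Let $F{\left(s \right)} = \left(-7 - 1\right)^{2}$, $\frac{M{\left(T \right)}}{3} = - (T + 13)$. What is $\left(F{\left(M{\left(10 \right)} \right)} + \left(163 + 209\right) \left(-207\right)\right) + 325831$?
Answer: $248891$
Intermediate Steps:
$M{\left(T \right)} = -39 - 3 T$ ($M{\left(T \right)} = 3 \left(- (T + 13)\right) = 3 \left(- (13 + T)\right) = 3 \left(-13 - T\right) = -39 - 3 T$)
$F{\left(s \right)} = 64$ ($F{\left(s \right)} = \left(-8\right)^{2} = 64$)
$\left(F{\left(M{\left(10 \right)} \right)} + \left(163 + 209\right) \left(-207\right)\right) + 325831 = \left(64 + \left(163 + 209\right) \left(-207\right)\right) + 325831 = \left(64 + 372 \left(-207\right)\right) + 325831 = \left(64 - 77004\right) + 325831 = -76940 + 325831 = 248891$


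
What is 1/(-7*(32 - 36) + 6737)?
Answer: 1/6765 ≈ 0.00014782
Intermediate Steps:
1/(-7*(32 - 36) + 6737) = 1/(-7*(-4) + 6737) = 1/(28 + 6737) = 1/6765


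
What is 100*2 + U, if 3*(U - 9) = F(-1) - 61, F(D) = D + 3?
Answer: 568/3 ≈ 189.33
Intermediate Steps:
F(D) = 3 + D
U = -32/3 (U = 9 + ((3 - 1) - 61)/3 = 9 + (2 - 61)/3 = 9 + (⅓)*(-59) = 9 - 59/3 = -32/3 ≈ -10.667)
100*2 + U = 100*2 - 32/3 = 200 - 32/3 = 568/3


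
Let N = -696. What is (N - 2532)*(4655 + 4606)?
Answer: -29894508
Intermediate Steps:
(N - 2532)*(4655 + 4606) = (-696 - 2532)*(4655 + 4606) = -3228*9261 = -29894508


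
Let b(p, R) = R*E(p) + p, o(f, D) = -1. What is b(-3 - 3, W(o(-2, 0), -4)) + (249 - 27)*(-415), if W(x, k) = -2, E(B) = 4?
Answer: -92144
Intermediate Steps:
b(p, R) = p + 4*R (b(p, R) = R*4 + p = 4*R + p = p + 4*R)
b(-3 - 3, W(o(-2, 0), -4)) + (249 - 27)*(-415) = ((-3 - 3) + 4*(-2)) + (249 - 27)*(-415) = (-6 - 8) + 222*(-415) = -14 - 92130 = -92144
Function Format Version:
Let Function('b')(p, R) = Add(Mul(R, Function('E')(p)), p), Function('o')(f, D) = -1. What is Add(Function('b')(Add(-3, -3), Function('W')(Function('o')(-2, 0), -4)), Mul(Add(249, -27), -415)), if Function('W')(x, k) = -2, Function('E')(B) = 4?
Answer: -92144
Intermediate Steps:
Function('b')(p, R) = Add(p, Mul(4, R)) (Function('b')(p, R) = Add(Mul(R, 4), p) = Add(Mul(4, R), p) = Add(p, Mul(4, R)))
Add(Function('b')(Add(-3, -3), Function('W')(Function('o')(-2, 0), -4)), Mul(Add(249, -27), -415)) = Add(Add(Add(-3, -3), Mul(4, -2)), Mul(Add(249, -27), -415)) = Add(Add(-6, -8), Mul(222, -415)) = Add(-14, -92130) = -92144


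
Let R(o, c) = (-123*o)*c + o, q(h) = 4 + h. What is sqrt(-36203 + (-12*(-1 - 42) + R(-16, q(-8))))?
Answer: 5*I*sqrt(1743) ≈ 208.75*I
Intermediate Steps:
R(o, c) = o - 123*c*o (R(o, c) = -123*c*o + o = o - 123*c*o)
sqrt(-36203 + (-12*(-1 - 42) + R(-16, q(-8)))) = sqrt(-36203 + (-12*(-1 - 42) - 16*(1 - 123*(4 - 8)))) = sqrt(-36203 + (-12*(-43) - 16*(1 - 123*(-4)))) = sqrt(-36203 + (516 - 16*(1 + 492))) = sqrt(-36203 + (516 - 16*493)) = sqrt(-36203 + (516 - 7888)) = sqrt(-36203 - 7372) = sqrt(-43575) = 5*I*sqrt(1743)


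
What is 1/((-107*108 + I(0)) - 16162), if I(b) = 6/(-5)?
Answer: -5/138596 ≈ -3.6076e-5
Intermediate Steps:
I(b) = -6/5 (I(b) = 6*(-⅕) = -6/5)
1/((-107*108 + I(0)) - 16162) = 1/((-107*108 - 6/5) - 16162) = 1/((-11556 - 6/5) - 16162) = 1/(-57786/5 - 16162) = 1/(-138596/5) = -5/138596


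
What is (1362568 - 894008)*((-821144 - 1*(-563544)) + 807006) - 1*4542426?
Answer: 257425132934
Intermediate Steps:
(1362568 - 894008)*((-821144 - 1*(-563544)) + 807006) - 1*4542426 = 468560*((-821144 + 563544) + 807006) - 4542426 = 468560*(-257600 + 807006) - 4542426 = 468560*549406 - 4542426 = 257429675360 - 4542426 = 257425132934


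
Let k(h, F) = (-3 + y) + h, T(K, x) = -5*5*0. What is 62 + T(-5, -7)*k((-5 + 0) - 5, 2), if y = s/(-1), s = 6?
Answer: 62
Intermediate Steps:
y = -6 (y = 6/(-1) = 6*(-1) = -6)
T(K, x) = 0 (T(K, x) = -25*0 = 0)
k(h, F) = -9 + h (k(h, F) = (-3 - 6) + h = -9 + h)
62 + T(-5, -7)*k((-5 + 0) - 5, 2) = 62 + 0*(-9 + ((-5 + 0) - 5)) = 62 + 0*(-9 + (-5 - 5)) = 62 + 0*(-9 - 10) = 62 + 0*(-19) = 62 + 0 = 62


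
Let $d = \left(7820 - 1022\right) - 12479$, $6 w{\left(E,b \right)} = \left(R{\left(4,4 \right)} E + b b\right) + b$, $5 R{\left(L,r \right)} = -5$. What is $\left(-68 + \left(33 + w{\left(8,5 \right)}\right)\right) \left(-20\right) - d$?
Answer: $\frac{18923}{3} \approx 6307.7$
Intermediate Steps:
$R{\left(L,r \right)} = -1$ ($R{\left(L,r \right)} = \frac{1}{5} \left(-5\right) = -1$)
$w{\left(E,b \right)} = - \frac{E}{6} + \frac{b}{6} + \frac{b^{2}}{6}$ ($w{\left(E,b \right)} = \frac{\left(- E + b b\right) + b}{6} = \frac{\left(- E + b^{2}\right) + b}{6} = \frac{\left(b^{2} - E\right) + b}{6} = \frac{b + b^{2} - E}{6} = - \frac{E}{6} + \frac{b}{6} + \frac{b^{2}}{6}$)
$d = -5681$ ($d = 6798 - 12479 = -5681$)
$\left(-68 + \left(33 + w{\left(8,5 \right)}\right)\right) \left(-20\right) - d = \left(-68 + \left(33 + \left(\left(- \frac{1}{6}\right) 8 + \frac{1}{6} \cdot 5 + \frac{5^{2}}{6}\right)\right)\right) \left(-20\right) - -5681 = \left(-68 + \left(33 + \left(- \frac{4}{3} + \frac{5}{6} + \frac{1}{6} \cdot 25\right)\right)\right) \left(-20\right) + 5681 = \left(-68 + \left(33 + \left(- \frac{4}{3} + \frac{5}{6} + \frac{25}{6}\right)\right)\right) \left(-20\right) + 5681 = \left(-68 + \left(33 + \frac{11}{3}\right)\right) \left(-20\right) + 5681 = \left(-68 + \frac{110}{3}\right) \left(-20\right) + 5681 = \left(- \frac{94}{3}\right) \left(-20\right) + 5681 = \frac{1880}{3} + 5681 = \frac{18923}{3}$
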